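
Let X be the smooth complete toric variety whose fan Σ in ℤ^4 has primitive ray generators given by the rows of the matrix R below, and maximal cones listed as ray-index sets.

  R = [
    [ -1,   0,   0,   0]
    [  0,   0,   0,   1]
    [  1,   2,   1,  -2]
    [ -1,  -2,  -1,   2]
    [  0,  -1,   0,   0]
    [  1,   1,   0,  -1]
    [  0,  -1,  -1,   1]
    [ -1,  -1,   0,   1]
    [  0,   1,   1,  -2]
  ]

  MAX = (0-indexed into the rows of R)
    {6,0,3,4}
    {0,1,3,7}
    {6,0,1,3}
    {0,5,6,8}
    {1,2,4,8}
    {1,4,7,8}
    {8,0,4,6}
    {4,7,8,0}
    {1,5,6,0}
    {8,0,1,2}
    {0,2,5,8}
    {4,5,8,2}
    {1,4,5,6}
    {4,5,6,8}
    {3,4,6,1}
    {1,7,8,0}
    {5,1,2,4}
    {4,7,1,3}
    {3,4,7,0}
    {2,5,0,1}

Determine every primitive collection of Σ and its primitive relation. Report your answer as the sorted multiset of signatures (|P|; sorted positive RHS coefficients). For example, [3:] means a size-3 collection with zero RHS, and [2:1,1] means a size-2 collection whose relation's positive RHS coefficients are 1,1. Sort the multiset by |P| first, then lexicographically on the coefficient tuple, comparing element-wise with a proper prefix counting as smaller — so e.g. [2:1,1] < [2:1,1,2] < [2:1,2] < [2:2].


12 collections generate NE(X_Σ); each relation:

  • {2,3}:  v_{2} + v_{3} = 0 — sig = [2:]
  • {5,7}:  v_{5} + v_{7} = 0 — sig = [2:]
  • {2,6}:  v_{2} + v_{6} = v_{5} — sig = [2:1]
  • {3,5}:  v_{3} + v_{5} = v_{6} — sig = [2:1]
  • {6,7}:  v_{6} + v_{7} = v_{3} — sig = [2:1]
  • {2,7}:  v_{2} + v_{7} = v_{1} + v_{8} — sig = [2:1,1]
  • {3,8}:  v_{3} + v_{8} = v_{0} + v_{4} — sig = [2:1,1]
  • {1,6,8}:  v_{1} + v_{6} + v_{8} = 0 — sig = [3:]
  • {0,1,4}:  v_{0} + v_{1} + v_{4} = v_{7} — sig = [3:1]
  • {0,2,4}:  v_{0} + v_{2} + v_{4} = v_{8} — sig = [3:1]
  • {1,5,8}:  v_{1} + v_{5} + v_{8} = v_{2} — sig = [3:1]
  • {0,4,5}:  v_{0} + v_{4} + v_{5} = v_{6} + v_{8} — sig = [3:1,1]

Signatures (|P|; sorted positive RHS coefficients), sorted:
{ [2:] ×2,  [2:1] ×3,  [2:1,1] ×2,  [3:],  [3:1] ×3,  [3:1,1] }


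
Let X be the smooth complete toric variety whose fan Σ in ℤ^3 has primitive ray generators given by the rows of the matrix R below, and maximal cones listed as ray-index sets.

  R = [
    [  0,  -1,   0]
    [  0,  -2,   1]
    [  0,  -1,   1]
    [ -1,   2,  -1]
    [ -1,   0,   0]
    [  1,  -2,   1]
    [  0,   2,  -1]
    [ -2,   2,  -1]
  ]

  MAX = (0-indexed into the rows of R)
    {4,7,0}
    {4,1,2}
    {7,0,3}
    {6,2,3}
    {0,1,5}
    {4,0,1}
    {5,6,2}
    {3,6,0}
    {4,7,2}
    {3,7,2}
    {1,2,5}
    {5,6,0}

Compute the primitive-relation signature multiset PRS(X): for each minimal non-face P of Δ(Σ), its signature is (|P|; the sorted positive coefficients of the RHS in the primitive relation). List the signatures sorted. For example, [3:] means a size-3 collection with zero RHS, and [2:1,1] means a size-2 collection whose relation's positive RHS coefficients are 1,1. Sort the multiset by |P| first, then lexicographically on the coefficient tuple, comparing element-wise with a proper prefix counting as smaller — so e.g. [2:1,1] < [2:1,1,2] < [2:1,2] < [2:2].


10 collections generate NE(X_Σ); each relation:

  P={1,6}:  v_{1} + v_{6} = 0 ; sig = [2:]
  P={3,5}:  v_{3} + v_{5} = 0 ; sig = [2:]
  P={0,2}:  v_{0} + v_{2} = v_{1} ; sig = [2:1]
  P={1,3}:  v_{1} + v_{3} = v_{4} ; sig = [2:1]
  P={3,4}:  v_{3} + v_{4} = v_{7} ; sig = [2:1]
  P={4,5}:  v_{4} + v_{5} = v_{1} ; sig = [2:1]
  P={4,6}:  v_{4} + v_{6} = v_{3} ; sig = [2:1]
  P={5,7}:  v_{5} + v_{7} = v_{4} ; sig = [2:1]
  P={1,7}:  v_{1} + v_{7} = 2·v_{4} ; sig = [2:2]
  P={6,7}:  v_{6} + v_{7} = 2·v_{3} ; sig = [2:2]

Hence PRS(X_Σ) =
    [2:]
    [2:]
    [2:1]
    [2:1]
    [2:1]
    [2:1]
    [2:1]
    [2:1]
    [2:2]
    [2:2]


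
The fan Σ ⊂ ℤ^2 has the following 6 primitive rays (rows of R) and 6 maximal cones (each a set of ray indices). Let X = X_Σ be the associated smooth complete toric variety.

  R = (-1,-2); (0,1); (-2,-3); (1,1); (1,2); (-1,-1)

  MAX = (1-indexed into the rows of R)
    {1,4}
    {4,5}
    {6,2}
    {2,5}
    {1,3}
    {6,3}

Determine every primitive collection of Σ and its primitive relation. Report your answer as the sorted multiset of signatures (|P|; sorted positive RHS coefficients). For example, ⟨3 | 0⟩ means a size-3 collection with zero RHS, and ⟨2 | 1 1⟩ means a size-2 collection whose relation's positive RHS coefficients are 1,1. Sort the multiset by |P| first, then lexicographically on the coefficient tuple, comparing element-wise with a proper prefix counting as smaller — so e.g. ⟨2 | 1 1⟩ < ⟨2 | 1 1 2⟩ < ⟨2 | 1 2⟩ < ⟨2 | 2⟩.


Δ(Σ) — 6 vertices, 9 min non-faces:

  P={1,5}:  v_{1} + v_{5} = 0 — sig = ⟨2 | 0⟩
  P={4,6}:  v_{4} + v_{6} = 0 — sig = ⟨2 | 0⟩
  P={1,2}:  v_{1} + v_{2} = v_{6} — sig = ⟨2 | 1⟩
  P={1,6}:  v_{1} + v_{6} = v_{3} — sig = ⟨2 | 1⟩
  P={2,4}:  v_{2} + v_{4} = v_{5} — sig = ⟨2 | 1⟩
  P={3,4}:  v_{3} + v_{4} = v_{1} — sig = ⟨2 | 1⟩
  P={3,5}:  v_{3} + v_{5} = v_{6} — sig = ⟨2 | 1⟩
  P={5,6}:  v_{5} + v_{6} = v_{2} — sig = ⟨2 | 1⟩
  P={2,3}:  v_{2} + v_{3} = 2·v_{6} — sig = ⟨2 | 2⟩

Sorted signature multiset PRS(X):
[⟨2 | 0⟩, ⟨2 | 0⟩, ⟨2 | 1⟩, ⟨2 | 1⟩, ⟨2 | 1⟩, ⟨2 | 1⟩, ⟨2 | 1⟩, ⟨2 | 1⟩, ⟨2 | 2⟩]


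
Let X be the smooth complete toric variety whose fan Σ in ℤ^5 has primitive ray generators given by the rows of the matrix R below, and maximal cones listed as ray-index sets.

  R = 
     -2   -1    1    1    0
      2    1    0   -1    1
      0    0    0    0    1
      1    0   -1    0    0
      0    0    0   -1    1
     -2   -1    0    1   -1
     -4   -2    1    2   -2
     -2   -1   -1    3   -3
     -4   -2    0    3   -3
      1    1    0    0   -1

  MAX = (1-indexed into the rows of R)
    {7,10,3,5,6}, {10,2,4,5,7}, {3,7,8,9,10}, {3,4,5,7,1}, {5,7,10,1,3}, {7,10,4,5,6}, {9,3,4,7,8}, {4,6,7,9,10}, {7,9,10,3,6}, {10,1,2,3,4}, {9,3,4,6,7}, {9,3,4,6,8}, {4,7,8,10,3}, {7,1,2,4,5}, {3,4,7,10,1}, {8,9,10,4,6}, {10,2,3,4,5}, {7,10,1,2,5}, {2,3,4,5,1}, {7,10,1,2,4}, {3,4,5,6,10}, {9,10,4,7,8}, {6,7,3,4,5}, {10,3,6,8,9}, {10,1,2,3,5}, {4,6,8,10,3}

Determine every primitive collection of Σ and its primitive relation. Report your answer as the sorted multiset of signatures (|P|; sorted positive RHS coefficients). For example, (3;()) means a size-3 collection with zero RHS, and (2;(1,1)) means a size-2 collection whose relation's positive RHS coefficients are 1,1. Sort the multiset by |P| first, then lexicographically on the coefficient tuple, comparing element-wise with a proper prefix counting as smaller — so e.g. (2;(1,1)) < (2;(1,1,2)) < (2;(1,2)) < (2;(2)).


Minimal non-faces — 14 found among 10 rays, 26 max cones:

  P = {2,6}:  v_{2} + v_{6} = 0  so sig = (2;())
  P = {1,6}:  v_{1} + v_{6} = v_{3} + v_{7}  so sig = (2;(1,1))
  P = {2,9}:  v_{2} + v_{9} = v_{3} + v_{4} + v_{7} + v_{10}  so sig = (2;(1,1,1,1))
  P = {5,8}:  v_{5} + v_{8} = v_{3} + v_{4} + 2·v_{6} + v_{10}  so sig = (2;(1,1,1,2))
  P = {1,9}:  v_{1} + v_{9} = 2·v_{3} + v_{4} + 2·v_{7} + v_{10}  so sig = (2;(1,1,2,2))
  P = {2,8}:  v_{2} + v_{8} = 2·v_{3} + 2·v_{4} + v_{7} + 2·v_{10}  so sig = (2;(1,2,2,2))
  P = {5,9}:  v_{5} + v_{9} = 2·v_{6}  so sig = (2;(2))
  P = {1,8}:  v_{1} + v_{8} = 3·v_{3} + 2·v_{4} + 2·v_{7} + 2·v_{10}  so sig = (2;(2,2,2,3))
  P = {2,3,7}:  v_{2} + v_{3} + v_{7} = v_{1}  so sig = (3;(1))
  P = {6,7,8}:  v_{6} + v_{7} + v_{8} = 2·v_{9}  so sig = (3;(2))
  P = {1,4,5,10}:  v_{1} + v_{4} + v_{5} + v_{10} = 0  so sig = (4;())
  P = {3,4,9,10}:  v_{3} + v_{4} + v_{9} + v_{10} = v_{8}  so sig = (4;(1))
  P = {3,4,5,7,10}:  v_{3} + v_{4} + v_{5} + v_{7} + v_{10} = v_{6}  so sig = (5;(1))
  P = {3,4,6,7,10}:  v_{3} + v_{4} + v_{6} + v_{7} + v_{10} = v_{9}  so sig = (5;(1))

Signatures (|P|; sorted positive RHS coefficients), sorted:
[(2;()), (2;(1,1)), (2;(1,1,1,1)), (2;(1,1,1,2)), (2;(1,1,2,2)), (2;(1,2,2,2)), (2;(2)), (2;(2,2,2,3)), (3;(1)), (3;(2)), (4;()), (4;(1)), (5;(1)), (5;(1))]


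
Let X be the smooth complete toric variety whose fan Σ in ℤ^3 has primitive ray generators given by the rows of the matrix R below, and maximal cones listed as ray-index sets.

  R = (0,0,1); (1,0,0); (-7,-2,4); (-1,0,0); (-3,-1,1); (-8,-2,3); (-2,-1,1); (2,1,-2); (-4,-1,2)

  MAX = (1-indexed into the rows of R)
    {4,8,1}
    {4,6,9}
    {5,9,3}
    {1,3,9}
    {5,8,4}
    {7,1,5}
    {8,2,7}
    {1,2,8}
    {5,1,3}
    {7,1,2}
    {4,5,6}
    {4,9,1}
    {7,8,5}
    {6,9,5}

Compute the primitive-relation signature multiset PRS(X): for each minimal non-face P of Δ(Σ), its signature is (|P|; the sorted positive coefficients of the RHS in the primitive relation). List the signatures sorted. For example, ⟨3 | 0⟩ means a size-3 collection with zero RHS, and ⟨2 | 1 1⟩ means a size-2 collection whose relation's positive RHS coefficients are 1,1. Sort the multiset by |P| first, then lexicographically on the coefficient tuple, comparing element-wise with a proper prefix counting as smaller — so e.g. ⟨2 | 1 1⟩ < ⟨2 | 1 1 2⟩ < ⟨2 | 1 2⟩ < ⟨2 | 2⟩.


Σ has 20 primitive collections:

  • {2,4}:  v_{2} + v_{4} = 0 ; sig = ⟨2 | 0⟩
  • {2,5}:  v_{2} + v_{5} = v_{7} ; sig = ⟨2 | 1⟩
  • {4,7}:  v_{4} + v_{7} = v_{5} ; sig = ⟨2 | 1⟩
  • {2,6}:  v_{2} + v_{6} = v_{5} + v_{9} ; sig = ⟨2 | 1 1⟩
  • {2,9}:  v_{2} + v_{9} = v_{1} + v_{5} ; sig = ⟨2 | 1 1⟩
  • {3,8}:  v_{3} + v_{8} = v_{4} + v_{9} ; sig = ⟨2 | 1 1⟩
  • {6,7}:  v_{6} + v_{7} = 2·v_{5} + v_{9} ; sig = ⟨2 | 1 2⟩
  • {7,9}:  v_{7} + v_{9} = v_{1} + 2·v_{5} ; sig = ⟨2 | 1 2⟩
  • {3,6}:  v_{3} + v_{6} = v_{5} + 3·v_{9} ; sig = ⟨2 | 1 3⟩
  • {6,8}:  v_{6} + v_{8} = 3·v_{4} + v_{5} ; sig = ⟨2 | 1 3⟩
  • {1,6}:  v_{1} + v_{6} = 2·v_{9} ; sig = ⟨2 | 2⟩
  • {3,4}:  v_{3} + v_{4} = 2·v_{9} ; sig = ⟨2 | 2⟩
  • {8,9}:  v_{8} + v_{9} = 2·v_{4} ; sig = ⟨2 | 2⟩
  • {2,3}:  v_{2} + v_{3} = 2·v_{1} + 2·v_{5} ; sig = ⟨2 | 2 2⟩
  • {3,7}:  v_{3} + v_{7} = 2·v_{1} + 3·v_{5} ; sig = ⟨2 | 2 3⟩
  • {1,7,8}:  v_{1} + v_{7} + v_{8} = 0 ; sig = ⟨3 | 0⟩
  • {1,4,5}:  v_{1} + v_{4} + v_{5} = v_{9} ; sig = ⟨3 | 1⟩
  • {1,5,8}:  v_{1} + v_{5} + v_{8} = v_{4} ; sig = ⟨3 | 1⟩
  • {1,5,9}:  v_{1} + v_{5} + v_{9} = v_{3} ; sig = ⟨3 | 1⟩
  • {4,5,9}:  v_{4} + v_{5} + v_{9} = v_{6} ; sig = ⟨3 | 1⟩

Signatures (|P|; sorted positive RHS coefficients), sorted:
[⟨2 | 0⟩, ⟨2 | 1⟩, ⟨2 | 1⟩, ⟨2 | 1 1⟩, ⟨2 | 1 1⟩, ⟨2 | 1 1⟩, ⟨2 | 1 2⟩, ⟨2 | 1 2⟩, ⟨2 | 1 3⟩, ⟨2 | 1 3⟩, ⟨2 | 2⟩, ⟨2 | 2⟩, ⟨2 | 2⟩, ⟨2 | 2 2⟩, ⟨2 | 2 3⟩, ⟨3 | 0⟩, ⟨3 | 1⟩, ⟨3 | 1⟩, ⟨3 | 1⟩, ⟨3 | 1⟩]


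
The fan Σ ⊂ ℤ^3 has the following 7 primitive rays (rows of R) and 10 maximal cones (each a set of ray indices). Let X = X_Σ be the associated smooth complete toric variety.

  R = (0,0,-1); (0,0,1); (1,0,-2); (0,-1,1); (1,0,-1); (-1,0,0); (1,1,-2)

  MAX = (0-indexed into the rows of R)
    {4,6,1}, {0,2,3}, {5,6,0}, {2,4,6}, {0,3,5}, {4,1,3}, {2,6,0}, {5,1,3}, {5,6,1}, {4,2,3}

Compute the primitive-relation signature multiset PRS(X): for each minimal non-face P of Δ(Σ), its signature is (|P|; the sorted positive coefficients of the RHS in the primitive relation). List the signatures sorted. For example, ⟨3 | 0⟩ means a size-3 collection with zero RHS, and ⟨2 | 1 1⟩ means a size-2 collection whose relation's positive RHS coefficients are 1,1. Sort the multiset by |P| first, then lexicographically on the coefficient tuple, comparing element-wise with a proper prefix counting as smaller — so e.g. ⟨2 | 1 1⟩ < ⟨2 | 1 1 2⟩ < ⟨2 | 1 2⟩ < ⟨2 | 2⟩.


Minimal non-faces — 6 found among 7 rays, 10 max cones:

  {0,1}:  v_{0} + v_{1} = 0  →  sig = ⟨2 | 0⟩
  {0,4}:  v_{0} + v_{4} = v_{2}  →  sig = ⟨2 | 1⟩
  {1,2}:  v_{1} + v_{2} = v_{4}  →  sig = ⟨2 | 1⟩
  {3,6}:  v_{3} + v_{6} = v_{4}  →  sig = ⟨2 | 1⟩
  {4,5}:  v_{4} + v_{5} = v_{0}  →  sig = ⟨2 | 1⟩
  {2,5}:  v_{2} + v_{5} = 2·v_{0}  →  sig = ⟨2 | 2⟩

so the primitive-relation signature multiset is
    |P|=2: 6 collections, coeffs (), (1), (1), (1), (1), (2)


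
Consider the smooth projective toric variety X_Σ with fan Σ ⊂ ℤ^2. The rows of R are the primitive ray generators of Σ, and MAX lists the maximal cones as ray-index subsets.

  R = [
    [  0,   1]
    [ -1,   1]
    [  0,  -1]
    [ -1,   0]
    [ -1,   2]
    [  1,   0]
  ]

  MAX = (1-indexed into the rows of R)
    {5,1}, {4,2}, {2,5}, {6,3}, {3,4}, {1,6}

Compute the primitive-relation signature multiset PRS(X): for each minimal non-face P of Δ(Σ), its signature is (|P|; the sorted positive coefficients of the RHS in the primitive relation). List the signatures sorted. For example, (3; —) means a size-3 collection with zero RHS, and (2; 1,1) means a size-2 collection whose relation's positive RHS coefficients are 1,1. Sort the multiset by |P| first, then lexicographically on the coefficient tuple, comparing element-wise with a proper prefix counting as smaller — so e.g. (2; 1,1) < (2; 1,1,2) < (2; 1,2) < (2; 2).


Δ(Σ) — 6 vertices, 9 min non-faces:

  {1,3}:  v_{1} + v_{3} = 0 ; sig = (2; —)
  {4,6}:  v_{4} + v_{6} = 0 ; sig = (2; —)
  {1,2}:  v_{1} + v_{2} = v_{5} ; sig = (2; 1)
  {1,4}:  v_{1} + v_{4} = v_{2} ; sig = (2; 1)
  {2,3}:  v_{2} + v_{3} = v_{4} ; sig = (2; 1)
  {2,6}:  v_{2} + v_{6} = v_{1} ; sig = (2; 1)
  {3,5}:  v_{3} + v_{5} = v_{2} ; sig = (2; 1)
  {4,5}:  v_{4} + v_{5} = 2·v_{2} ; sig = (2; 2)
  {5,6}:  v_{5} + v_{6} = 2·v_{1} ; sig = (2; 2)

so the primitive-relation signature multiset is
    (2; —)
    (2; —)
    (2; 1)
    (2; 1)
    (2; 1)
    (2; 1)
    (2; 1)
    (2; 2)
    (2; 2)


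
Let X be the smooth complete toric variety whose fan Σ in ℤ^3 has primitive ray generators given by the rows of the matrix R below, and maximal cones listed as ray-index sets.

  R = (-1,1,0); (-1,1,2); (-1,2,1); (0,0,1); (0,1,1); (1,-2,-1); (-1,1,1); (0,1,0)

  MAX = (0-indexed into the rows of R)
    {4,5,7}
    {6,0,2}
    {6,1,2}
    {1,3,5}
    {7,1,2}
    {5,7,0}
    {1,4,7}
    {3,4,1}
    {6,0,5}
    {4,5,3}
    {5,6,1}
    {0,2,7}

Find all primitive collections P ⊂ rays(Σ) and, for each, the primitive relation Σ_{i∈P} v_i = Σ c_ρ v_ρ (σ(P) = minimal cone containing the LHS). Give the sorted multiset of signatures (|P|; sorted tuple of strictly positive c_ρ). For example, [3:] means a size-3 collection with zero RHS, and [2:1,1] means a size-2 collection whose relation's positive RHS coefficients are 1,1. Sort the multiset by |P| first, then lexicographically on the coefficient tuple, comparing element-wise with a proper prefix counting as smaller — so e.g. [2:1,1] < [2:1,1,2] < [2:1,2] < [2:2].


Primitive collections (12):

  P={2,5}:  v_{2} + v_{5} = 0  ⇒ sig = [2:]
  P={0,3}:  v_{0} + v_{3} = v_{6}  ⇒ sig = [2:1]
  P={0,4}:  v_{0} + v_{4} = v_{2}  ⇒ sig = [2:1]
  P={3,6}:  v_{3} + v_{6} = v_{1}  ⇒ sig = [2:1]
  P={3,7}:  v_{3} + v_{7} = v_{4}  ⇒ sig = [2:1]
  P={6,7}:  v_{6} + v_{7} = v_{2}  ⇒ sig = [2:1]
  P={2,3}:  v_{2} + v_{3} = v_{1} + v_{7}  ⇒ sig = [2:1,1]
  P={4,6}:  v_{4} + v_{6} = v_{1} + v_{7}  ⇒ sig = [2:1,1]
  P={2,4}:  v_{2} + v_{4} = v_{1} + 2·v_{7}  ⇒ sig = [2:1,2]
  P={0,1}:  v_{0} + v_{1} = 2·v_{6}  ⇒ sig = [2:2]
  P={1,5,7}:  v_{1} + v_{5} + v_{7} = v_{3}  ⇒ sig = [3:1]
  P={1,4,5}:  v_{1} + v_{4} + v_{5} = 2·v_{3}  ⇒ sig = [3:2]

so the primitive-relation signature multiset is
[[2:], [2:1], [2:1], [2:1], [2:1], [2:1], [2:1,1], [2:1,1], [2:1,2], [2:2], [3:1], [3:2]]


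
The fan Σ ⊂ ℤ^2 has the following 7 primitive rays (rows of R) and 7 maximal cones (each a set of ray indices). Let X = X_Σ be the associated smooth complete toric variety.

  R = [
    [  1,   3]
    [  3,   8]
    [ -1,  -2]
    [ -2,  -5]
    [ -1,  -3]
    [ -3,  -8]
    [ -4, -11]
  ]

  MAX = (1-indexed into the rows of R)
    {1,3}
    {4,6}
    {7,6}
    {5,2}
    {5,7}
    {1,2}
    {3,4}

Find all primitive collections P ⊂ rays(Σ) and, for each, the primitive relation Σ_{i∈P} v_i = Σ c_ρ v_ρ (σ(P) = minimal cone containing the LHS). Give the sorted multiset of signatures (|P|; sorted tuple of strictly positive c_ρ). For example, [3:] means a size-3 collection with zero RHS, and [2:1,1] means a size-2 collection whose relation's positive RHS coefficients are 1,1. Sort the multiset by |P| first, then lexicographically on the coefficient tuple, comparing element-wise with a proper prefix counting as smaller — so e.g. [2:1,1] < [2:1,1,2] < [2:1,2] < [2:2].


Δ(Σ) — 7 vertices, 14 min non-faces:

  P = {1,5}:  v_{1} + v_{5} = 0 ; sig = [2:]
  P = {2,6}:  v_{2} + v_{6} = 0 ; sig = [2:]
  P = {1,4}:  v_{1} + v_{4} = v_{3} ; sig = [2:1]
  P = {1,6}:  v_{1} + v_{6} = v_{4} ; sig = [2:1]
  P = {1,7}:  v_{1} + v_{7} = v_{6} ; sig = [2:1]
  P = {2,4}:  v_{2} + v_{4} = v_{1} ; sig = [2:1]
  P = {2,7}:  v_{2} + v_{7} = v_{5} ; sig = [2:1]
  P = {3,5}:  v_{3} + v_{5} = v_{4} ; sig = [2:1]
  P = {4,5}:  v_{4} + v_{5} = v_{6} ; sig = [2:1]
  P = {5,6}:  v_{5} + v_{6} = v_{7} ; sig = [2:1]
  P = {3,7}:  v_{3} + v_{7} = v_{4} + v_{6} ; sig = [2:1,1]
  P = {2,3}:  v_{2} + v_{3} = 2·v_{1} ; sig = [2:2]
  P = {3,6}:  v_{3} + v_{6} = 2·v_{4} ; sig = [2:2]
  P = {4,7}:  v_{4} + v_{7} = 2·v_{6} ; sig = [2:2]

so the primitive-relation signature multiset is
    [2:]
    [2:]
    [2:1]
    [2:1]
    [2:1]
    [2:1]
    [2:1]
    [2:1]
    [2:1]
    [2:1]
    [2:1,1]
    [2:2]
    [2:2]
    [2:2]


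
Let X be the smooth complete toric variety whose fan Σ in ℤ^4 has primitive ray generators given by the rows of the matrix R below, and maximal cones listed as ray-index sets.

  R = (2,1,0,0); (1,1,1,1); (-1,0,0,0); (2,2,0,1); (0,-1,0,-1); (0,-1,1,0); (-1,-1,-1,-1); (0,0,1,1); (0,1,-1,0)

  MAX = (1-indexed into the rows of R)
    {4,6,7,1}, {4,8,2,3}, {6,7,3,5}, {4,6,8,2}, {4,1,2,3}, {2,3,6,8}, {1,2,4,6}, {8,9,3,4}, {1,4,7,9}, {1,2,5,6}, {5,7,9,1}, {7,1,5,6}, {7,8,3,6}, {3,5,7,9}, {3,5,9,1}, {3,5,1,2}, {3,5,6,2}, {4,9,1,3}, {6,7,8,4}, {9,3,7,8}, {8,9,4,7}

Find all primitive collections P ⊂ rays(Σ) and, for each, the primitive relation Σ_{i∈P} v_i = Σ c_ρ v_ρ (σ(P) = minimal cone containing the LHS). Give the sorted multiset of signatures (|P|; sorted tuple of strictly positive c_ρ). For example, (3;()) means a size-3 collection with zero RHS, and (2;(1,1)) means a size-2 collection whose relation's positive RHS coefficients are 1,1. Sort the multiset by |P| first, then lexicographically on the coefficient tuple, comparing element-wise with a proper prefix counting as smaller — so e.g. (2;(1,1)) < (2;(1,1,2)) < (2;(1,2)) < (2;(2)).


10 collections generate NE(X_Σ); each relation:

  • {2,7}:  v_{2} + v_{7} = 0  ⇒ sig = (2;())
  • {6,9}:  v_{6} + v_{9} = 0  ⇒ sig = (2;())
  • {4,5}:  v_{4} + v_{5} = v_{1}  ⇒ sig = (2;(1))
  • {5,8}:  v_{5} + v_{8} = v_{6}  ⇒ sig = (2;(1))
  • {1,8}:  v_{1} + v_{8} = v_{4} + v_{6}  ⇒ sig = (2;(1,1))
  • {2,9}:  v_{2} + v_{9} = v_{3} + v_{4}  ⇒ sig = (2;(1,1))
  • {3,4,6}:  v_{3} + v_{4} + v_{6} = v_{2}  ⇒ sig = (3;(1))
  • {3,4,7}:  v_{3} + v_{4} + v_{7} = v_{9}  ⇒ sig = (3;(1))
  • {1,3,6}:  v_{1} + v_{3} + v_{6} = v_{2} + v_{5}  ⇒ sig = (3;(1,1))
  • {1,3,7}:  v_{1} + v_{3} + v_{7} = v_{5} + v_{9}  ⇒ sig = (3;(1,1))

Hence PRS(X_Σ) =
[(2;()), (2;()), (2;(1)), (2;(1)), (2;(1,1)), (2;(1,1)), (3;(1)), (3;(1)), (3;(1,1)), (3;(1,1))]


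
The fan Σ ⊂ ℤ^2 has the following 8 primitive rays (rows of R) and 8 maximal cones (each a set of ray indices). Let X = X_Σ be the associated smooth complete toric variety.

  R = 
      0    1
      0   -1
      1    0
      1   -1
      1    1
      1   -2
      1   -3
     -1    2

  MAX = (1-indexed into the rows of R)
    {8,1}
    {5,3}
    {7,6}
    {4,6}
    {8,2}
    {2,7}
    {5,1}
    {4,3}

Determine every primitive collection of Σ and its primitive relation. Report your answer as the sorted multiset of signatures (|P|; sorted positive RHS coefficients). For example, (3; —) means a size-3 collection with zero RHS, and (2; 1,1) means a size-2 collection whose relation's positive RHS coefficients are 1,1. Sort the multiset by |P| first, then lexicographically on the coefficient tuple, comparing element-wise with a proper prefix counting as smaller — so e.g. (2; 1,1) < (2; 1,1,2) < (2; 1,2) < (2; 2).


Minimal non-faces — 20 found among 8 rays, 8 max cones:

  P={1,2}:  v_{1} + v_{2} = 0 — sig = (2; —)
  P={6,8}:  v_{6} + v_{8} = 0 — sig = (2; —)
  P={1,3}:  v_{1} + v_{3} = v_{5} — sig = (2; 1)
  P={1,4}:  v_{1} + v_{4} = v_{3} — sig = (2; 1)
  P={1,6}:  v_{1} + v_{6} = v_{4} — sig = (2; 1)
  P={1,7}:  v_{1} + v_{7} = v_{6} — sig = (2; 1)
  P={2,3}:  v_{2} + v_{3} = v_{4} — sig = (2; 1)
  P={2,4}:  v_{2} + v_{4} = v_{6} — sig = (2; 1)
  P={2,5}:  v_{2} + v_{5} = v_{3} — sig = (2; 1)
  P={2,6}:  v_{2} + v_{6} = v_{7} — sig = (2; 1)
  P={4,8}:  v_{4} + v_{8} = v_{1} — sig = (2; 1)
  P={7,8}:  v_{7} + v_{8} = v_{2} — sig = (2; 1)
  P={3,7}:  v_{3} + v_{7} = v_{4} + v_{6} — sig = (2; 1,1)
  P={5,6}:  v_{5} + v_{6} = v_{3} + v_{4} — sig = (2; 1,1)
  P={3,6}:  v_{3} + v_{6} = 2·v_{4} — sig = (2; 2)
  P={3,8}:  v_{3} + v_{8} = 2·v_{1} — sig = (2; 2)
  P={4,5}:  v_{4} + v_{5} = 2·v_{3} — sig = (2; 2)
  P={4,7}:  v_{4} + v_{7} = 2·v_{6} — sig = (2; 2)
  P={5,7}:  v_{5} + v_{7} = 2·v_{4} — sig = (2; 2)
  P={5,8}:  v_{5} + v_{8} = 3·v_{1} — sig = (2; 3)

Sorted signature multiset PRS(X):
    |P|=2: 20 collections, coeffs (), (), (1), (1), (1), (1), (1), (1), (1), (1), (1), (1), (1,1), (1,1), (2), (2), (2), (2), (2), (3)


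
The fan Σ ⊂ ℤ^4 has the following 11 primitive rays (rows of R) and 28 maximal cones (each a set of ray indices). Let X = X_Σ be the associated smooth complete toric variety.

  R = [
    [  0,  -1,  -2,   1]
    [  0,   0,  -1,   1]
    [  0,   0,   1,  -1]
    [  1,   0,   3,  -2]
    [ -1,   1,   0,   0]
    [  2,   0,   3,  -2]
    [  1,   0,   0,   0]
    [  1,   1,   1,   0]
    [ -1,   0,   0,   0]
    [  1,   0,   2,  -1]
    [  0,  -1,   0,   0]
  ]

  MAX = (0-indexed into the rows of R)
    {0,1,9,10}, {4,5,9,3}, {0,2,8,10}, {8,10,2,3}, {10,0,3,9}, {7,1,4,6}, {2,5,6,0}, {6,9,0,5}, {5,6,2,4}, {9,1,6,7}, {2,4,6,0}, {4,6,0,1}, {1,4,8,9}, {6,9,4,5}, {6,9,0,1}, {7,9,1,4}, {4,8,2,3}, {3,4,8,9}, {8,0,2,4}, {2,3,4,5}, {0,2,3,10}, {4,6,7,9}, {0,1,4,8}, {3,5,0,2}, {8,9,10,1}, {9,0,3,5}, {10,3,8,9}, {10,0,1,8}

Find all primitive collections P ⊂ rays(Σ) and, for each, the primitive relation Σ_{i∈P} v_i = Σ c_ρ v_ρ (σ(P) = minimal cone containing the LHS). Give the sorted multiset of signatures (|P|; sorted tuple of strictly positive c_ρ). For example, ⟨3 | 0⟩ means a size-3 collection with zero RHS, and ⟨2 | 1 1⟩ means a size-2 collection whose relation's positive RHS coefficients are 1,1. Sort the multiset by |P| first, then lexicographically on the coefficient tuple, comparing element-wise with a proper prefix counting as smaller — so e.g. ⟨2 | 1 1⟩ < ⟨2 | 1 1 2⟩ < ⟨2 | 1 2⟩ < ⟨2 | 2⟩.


22 collections generate NE(X_Σ); each relation:

  • {1,2}:  v_{1} + v_{2} = 0 ; sig = ⟨2 | 0⟩
  • {6,8}:  v_{6} + v_{8} = 0 ; sig = ⟨2 | 0⟩
  • {1,3}:  v_{1} + v_{3} = v_{9} ; sig = ⟨2 | 1⟩
  • {2,9}:  v_{2} + v_{9} = v_{3} ; sig = ⟨2 | 1⟩
  • {3,6}:  v_{3} + v_{6} = v_{5} ; sig = ⟨2 | 1⟩
  • {4,10}:  v_{4} + v_{10} = v_{8} ; sig = ⟨2 | 1⟩
  • {5,8}:  v_{5} + v_{8} = v_{3} ; sig = ⟨2 | 1⟩
  • {0,7}:  v_{0} + v_{7} = v_{1} + v_{6} ; sig = ⟨2 | 1 1⟩
  • {1,5}:  v_{1} + v_{5} = v_{6} + v_{9} ; sig = ⟨2 | 1 1⟩
  • {6,10}:  v_{6} + v_{10} = v_{0} + v_{9} ; sig = ⟨2 | 1 1⟩
  • {7,10}:  v_{7} + v_{10} = v_{1} + v_{9} ; sig = ⟨2 | 1 1⟩
  • {2,7}:  v_{2} + v_{7} = v_{4} + v_{6} + v_{9} ; sig = ⟨2 | 1 1 1⟩
  • {5,10}:  v_{5} + v_{10} = v_{0} + v_{3} + v_{9} ; sig = ⟨2 | 1 1 1⟩
  • {7,8}:  v_{7} + v_{8} = v_{1} + v_{4} + v_{9} ; sig = ⟨2 | 1 1 1⟩
  • {3,7}:  v_{3} + v_{7} = v_{4} + v_{6} + 2·v_{9} ; sig = ⟨2 | 1 1 2⟩
  • {5,7}:  v_{5} + v_{7} = v_{4} + 2·v_{6} + 2·v_{9} ; sig = ⟨2 | 1 2 2⟩
  • {0,4,9}:  v_{0} + v_{4} + v_{9} = 0 ; sig = ⟨3 | 0⟩
  • {0,3,4}:  v_{0} + v_{3} + v_{4} = v_{2} ; sig = ⟨3 | 1⟩
  • {0,8,9}:  v_{0} + v_{8} + v_{9} = v_{10} ; sig = ⟨3 | 1⟩
  • {0,3,8}:  v_{0} + v_{3} + v_{8} = v_{2} + v_{10} ; sig = ⟨3 | 1 1⟩
  • {0,4,5}:  v_{0} + v_{4} + v_{5} = v_{2} + v_{6} ; sig = ⟨3 | 1 1⟩
  • {1,4,6,9}:  v_{1} + v_{4} + v_{6} + v_{9} = v_{7} ; sig = ⟨4 | 1⟩

Sorted signature multiset PRS(X):
{ ⟨2 | 0⟩ ×2,  ⟨2 | 1⟩ ×5,  ⟨2 | 1 1⟩ ×4,  ⟨2 | 1 1 1⟩ ×3,  ⟨2 | 1 1 2⟩,  ⟨2 | 1 2 2⟩,  ⟨3 | 0⟩,  ⟨3 | 1⟩ ×2,  ⟨3 | 1 1⟩ ×2,  ⟨4 | 1⟩ }


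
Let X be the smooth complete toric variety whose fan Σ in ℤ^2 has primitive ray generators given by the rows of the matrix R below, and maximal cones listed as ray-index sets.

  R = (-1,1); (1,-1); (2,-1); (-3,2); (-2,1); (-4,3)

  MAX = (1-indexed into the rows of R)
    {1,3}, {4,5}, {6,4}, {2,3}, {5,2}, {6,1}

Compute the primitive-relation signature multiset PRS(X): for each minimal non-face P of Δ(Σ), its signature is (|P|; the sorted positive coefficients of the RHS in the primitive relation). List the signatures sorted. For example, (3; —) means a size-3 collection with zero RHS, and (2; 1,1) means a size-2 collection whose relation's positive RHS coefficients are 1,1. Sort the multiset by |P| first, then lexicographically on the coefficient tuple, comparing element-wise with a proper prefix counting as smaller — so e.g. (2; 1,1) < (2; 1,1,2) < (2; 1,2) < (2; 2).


9 collections generate NE(X_Σ); each relation:

  P={1,2}:  v_{1} + v_{2} = 0  →  sig = (2; —)
  P={3,5}:  v_{3} + v_{5} = 0  →  sig = (2; —)
  P={1,4}:  v_{1} + v_{4} = v_{6}  →  sig = (2; 1)
  P={1,5}:  v_{1} + v_{5} = v_{4}  →  sig = (2; 1)
  P={2,4}:  v_{2} + v_{4} = v_{5}  →  sig = (2; 1)
  P={2,6}:  v_{2} + v_{6} = v_{4}  →  sig = (2; 1)
  P={3,4}:  v_{3} + v_{4} = v_{1}  →  sig = (2; 1)
  P={3,6}:  v_{3} + v_{6} = 2·v_{1}  →  sig = (2; 2)
  P={5,6}:  v_{5} + v_{6} = 2·v_{4}  →  sig = (2; 2)

Sorted signature multiset PRS(X):
    (2; —)
    (2; —)
    (2; 1)
    (2; 1)
    (2; 1)
    (2; 1)
    (2; 1)
    (2; 2)
    (2; 2)


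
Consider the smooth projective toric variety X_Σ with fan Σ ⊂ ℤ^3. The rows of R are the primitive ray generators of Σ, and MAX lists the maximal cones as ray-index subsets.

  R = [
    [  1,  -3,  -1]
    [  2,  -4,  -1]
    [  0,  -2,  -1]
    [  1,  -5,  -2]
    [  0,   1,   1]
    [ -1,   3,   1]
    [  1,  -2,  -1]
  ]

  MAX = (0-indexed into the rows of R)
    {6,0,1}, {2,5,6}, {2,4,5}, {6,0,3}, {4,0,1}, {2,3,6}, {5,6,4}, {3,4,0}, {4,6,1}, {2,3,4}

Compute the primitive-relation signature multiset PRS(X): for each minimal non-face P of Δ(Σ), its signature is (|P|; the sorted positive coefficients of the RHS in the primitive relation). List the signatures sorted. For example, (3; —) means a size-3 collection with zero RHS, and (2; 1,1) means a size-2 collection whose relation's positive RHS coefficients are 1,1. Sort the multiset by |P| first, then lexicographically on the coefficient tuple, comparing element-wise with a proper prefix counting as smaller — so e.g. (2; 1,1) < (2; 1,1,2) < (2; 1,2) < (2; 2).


9 minimal non-faces of Δ(Σ) (on 7 rays):

  • {0,5}:  v_{0} + v_{5} = 0 — sig = (2; —)
  • {0,2}:  v_{0} + v_{2} = v_{3} — sig = (2; 1)
  • {3,5}:  v_{3} + v_{5} = v_{2} — sig = (2; 1)
  • {1,5}:  v_{1} + v_{5} = v_{4} + v_{6} — sig = (2; 1,1)
  • {1,2}:  v_{1} + v_{2} = 2·v_{0} — sig = (2; 2)
  • {1,3}:  v_{1} + v_{3} = 3·v_{0} — sig = (2; 3)
  • {0,4,6}:  v_{0} + v_{4} + v_{6} = v_{1} — sig = (3; 1)
  • {2,4,6}:  v_{2} + v_{4} + v_{6} = v_{0} — sig = (3; 1)
  • {3,4,6}:  v_{3} + v_{4} + v_{6} = 2·v_{0} — sig = (3; 2)

Hence PRS(X_Σ) =
    (2; —)
    (2; 1)
    (2; 1)
    (2; 1,1)
    (2; 2)
    (2; 3)
    (3; 1)
    (3; 1)
    (3; 2)


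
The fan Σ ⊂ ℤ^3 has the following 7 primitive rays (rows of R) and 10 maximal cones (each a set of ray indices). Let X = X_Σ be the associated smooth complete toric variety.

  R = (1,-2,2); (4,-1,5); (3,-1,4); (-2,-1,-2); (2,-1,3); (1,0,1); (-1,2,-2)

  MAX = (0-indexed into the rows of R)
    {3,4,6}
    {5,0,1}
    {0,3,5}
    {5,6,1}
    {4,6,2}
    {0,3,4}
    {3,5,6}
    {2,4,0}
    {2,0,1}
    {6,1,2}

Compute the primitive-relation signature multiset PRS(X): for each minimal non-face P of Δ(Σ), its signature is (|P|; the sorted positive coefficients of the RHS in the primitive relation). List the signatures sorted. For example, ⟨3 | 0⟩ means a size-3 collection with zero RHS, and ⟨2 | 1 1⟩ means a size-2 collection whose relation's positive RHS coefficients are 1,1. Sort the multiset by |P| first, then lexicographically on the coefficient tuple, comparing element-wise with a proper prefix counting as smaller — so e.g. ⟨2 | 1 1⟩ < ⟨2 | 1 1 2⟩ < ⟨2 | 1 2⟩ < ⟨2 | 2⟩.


The 6 primitive collections of Σ (r=7, n=3):

  {0,6}:  v_{0} + v_{6} = 0 — sig = ⟨2 | 0⟩
  {2,3}:  v_{2} + v_{3} = v_{0} — sig = ⟨2 | 1⟩
  {2,5}:  v_{2} + v_{5} = v_{1} — sig = ⟨2 | 1⟩
  {4,5}:  v_{4} + v_{5} = v_{2} — sig = ⟨2 | 1⟩
  {1,3}:  v_{1} + v_{3} = v_{0} + v_{5} — sig = ⟨2 | 1 1⟩
  {1,4}:  v_{1} + v_{4} = 2·v_{2} — sig = ⟨2 | 2⟩

Hence PRS(X_Σ) =
[⟨2 | 0⟩, ⟨2 | 1⟩, ⟨2 | 1⟩, ⟨2 | 1⟩, ⟨2 | 1 1⟩, ⟨2 | 2⟩]


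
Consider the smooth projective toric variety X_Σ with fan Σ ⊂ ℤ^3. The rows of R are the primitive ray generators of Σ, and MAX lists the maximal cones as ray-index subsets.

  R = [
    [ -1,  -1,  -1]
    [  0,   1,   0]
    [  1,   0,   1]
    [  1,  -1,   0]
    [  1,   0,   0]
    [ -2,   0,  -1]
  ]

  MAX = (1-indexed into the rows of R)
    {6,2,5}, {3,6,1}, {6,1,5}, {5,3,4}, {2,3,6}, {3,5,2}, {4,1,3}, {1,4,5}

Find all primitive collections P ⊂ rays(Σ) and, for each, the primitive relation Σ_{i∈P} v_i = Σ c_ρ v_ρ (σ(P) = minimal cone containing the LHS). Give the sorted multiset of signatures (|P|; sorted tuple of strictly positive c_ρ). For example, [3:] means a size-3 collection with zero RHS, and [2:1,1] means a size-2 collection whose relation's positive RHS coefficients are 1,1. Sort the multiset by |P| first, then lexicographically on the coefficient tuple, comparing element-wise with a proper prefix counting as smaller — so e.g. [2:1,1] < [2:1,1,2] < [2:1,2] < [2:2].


The 5 primitive collections of Σ (r=6, n=3):

  P = {2,4}:  v_{2} + v_{4} = v_{5}  ⇒ sig = [2:1]
  P = {4,6}:  v_{4} + v_{6} = v_{1}  ⇒ sig = [2:1]
  P = {1,2}:  v_{1} + v_{2} = v_{5} + v_{6}  ⇒ sig = [2:1,1]
  P = {3,5,6}:  v_{3} + v_{5} + v_{6} = 0  ⇒ sig = [3:]
  P = {1,3,5}:  v_{1} + v_{3} + v_{5} = v_{4}  ⇒ sig = [3:1]

Hence PRS(X_Σ) =
{ [2:1] ×2,  [2:1,1],  [3:],  [3:1] }


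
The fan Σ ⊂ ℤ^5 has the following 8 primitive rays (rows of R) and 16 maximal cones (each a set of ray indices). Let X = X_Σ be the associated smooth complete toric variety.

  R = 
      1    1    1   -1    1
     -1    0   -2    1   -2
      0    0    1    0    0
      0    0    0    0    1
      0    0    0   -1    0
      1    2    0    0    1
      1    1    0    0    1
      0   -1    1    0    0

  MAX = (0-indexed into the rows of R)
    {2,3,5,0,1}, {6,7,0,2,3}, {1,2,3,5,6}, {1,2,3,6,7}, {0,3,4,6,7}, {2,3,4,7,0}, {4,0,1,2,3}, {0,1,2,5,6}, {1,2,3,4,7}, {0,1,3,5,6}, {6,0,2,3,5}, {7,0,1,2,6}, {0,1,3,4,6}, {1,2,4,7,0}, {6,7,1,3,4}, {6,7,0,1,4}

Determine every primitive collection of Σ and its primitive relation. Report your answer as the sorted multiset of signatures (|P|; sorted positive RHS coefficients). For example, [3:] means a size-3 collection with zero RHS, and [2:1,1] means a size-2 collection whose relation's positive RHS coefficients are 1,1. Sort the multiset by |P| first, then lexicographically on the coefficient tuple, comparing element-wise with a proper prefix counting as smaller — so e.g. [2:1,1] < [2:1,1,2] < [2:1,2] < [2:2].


Minimal non-faces — 5 found among 8 rays, 16 max cones:

  {5,7}:  v_{5} + v_{7} = v_{2} + v_{6}  ⇒ sig = [2:1,1]
  {4,5}:  v_{4} + v_{5} = 2·v_{0} + v_{1} + v_{3}  ⇒ sig = [2:1,1,2]
  {2,4,6}:  v_{2} + v_{4} + v_{6} = v_{0}  ⇒ sig = [3:1]
  {0,1,3,7}:  v_{0} + v_{1} + v_{3} + v_{7} = 0  ⇒ sig = [4:]
  {0,1,2,3,6}:  v_{0} + v_{1} + v_{2} + v_{3} + v_{6} = v_{5}  ⇒ sig = [5:1]

Hence PRS(X_Σ) =
[[2:1,1], [2:1,1,2], [3:1], [4:], [5:1]]


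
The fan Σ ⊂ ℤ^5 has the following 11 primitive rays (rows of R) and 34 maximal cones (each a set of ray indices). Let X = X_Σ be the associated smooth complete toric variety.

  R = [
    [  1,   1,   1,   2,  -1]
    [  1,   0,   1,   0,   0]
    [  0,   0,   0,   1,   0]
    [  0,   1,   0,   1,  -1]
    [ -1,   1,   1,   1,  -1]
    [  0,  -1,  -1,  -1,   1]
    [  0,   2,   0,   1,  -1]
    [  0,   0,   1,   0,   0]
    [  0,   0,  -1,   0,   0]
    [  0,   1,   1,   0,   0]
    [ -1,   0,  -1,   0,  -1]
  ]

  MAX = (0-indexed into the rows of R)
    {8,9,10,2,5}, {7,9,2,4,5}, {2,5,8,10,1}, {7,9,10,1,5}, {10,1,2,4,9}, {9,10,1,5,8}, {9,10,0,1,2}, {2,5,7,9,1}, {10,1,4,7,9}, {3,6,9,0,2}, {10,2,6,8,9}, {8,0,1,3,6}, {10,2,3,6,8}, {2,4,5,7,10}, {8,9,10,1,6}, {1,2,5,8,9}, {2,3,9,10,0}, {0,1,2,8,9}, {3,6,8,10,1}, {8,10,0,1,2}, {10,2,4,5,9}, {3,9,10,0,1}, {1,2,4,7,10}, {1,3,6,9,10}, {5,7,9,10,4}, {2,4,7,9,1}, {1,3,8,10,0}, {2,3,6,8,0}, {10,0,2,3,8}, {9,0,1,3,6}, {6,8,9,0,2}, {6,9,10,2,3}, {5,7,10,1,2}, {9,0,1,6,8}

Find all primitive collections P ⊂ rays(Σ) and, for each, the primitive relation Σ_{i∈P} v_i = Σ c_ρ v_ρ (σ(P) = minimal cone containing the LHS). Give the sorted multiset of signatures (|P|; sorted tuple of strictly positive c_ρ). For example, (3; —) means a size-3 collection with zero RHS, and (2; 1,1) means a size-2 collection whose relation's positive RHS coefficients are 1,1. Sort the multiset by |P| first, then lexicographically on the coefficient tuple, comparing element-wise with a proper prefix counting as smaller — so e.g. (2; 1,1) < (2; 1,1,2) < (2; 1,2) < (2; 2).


Primitive collections (20):

  P = {7,8}:  v_{7} + v_{8} = 0 ; sig = (2; —)
  P = {3,5}:  v_{3} + v_{5} = v_{8} ; sig = (2; 1)
  P = {6,7}:  v_{6} + v_{7} = v_{3} + v_{9} ; sig = (2; 1,1)
  P = {0,5}:  v_{0} + v_{5} = v_{1} + v_{2} + v_{8} ; sig = (2; 1,1,1)
  P = {4,8}:  v_{4} + v_{8} = v_{2} + v_{9} + v_{10} ; sig = (2; 1,1,1)
  P = {3,7}:  v_{3} + v_{7} = v_{1} + v_{2} + v_{9} + v_{10} ; sig = (2; 1,1,1,1)
  P = {4,6}:  v_{4} + v_{6} = v_{2} + v_{3} + 2·v_{9} + v_{10} ; sig = (2; 1,1,1,2)
  P = {0,7}:  v_{0} + v_{7} = 2·v_{1} + 2·v_{2} + v_{9} + v_{10} ; sig = (2; 1,1,2,2)
  P = {5,6}:  v_{5} + v_{6} = 2·v_{8} + v_{9} ; sig = (2; 1,2)
  P = {3,4}:  v_{3} + v_{4} = v_{1} + 2·v_{2} + 2·v_{9} + 2·v_{10} ; sig = (2; 1,2,2,2)
  P = {0,4}:  v_{0} + v_{4} = 2·v_{1} + 3·v_{2} + 2·v_{9} + 2·v_{10} ; sig = (2; 2,2,2,3)
  P = {1,2,3}:  v_{1} + v_{2} + v_{3} = v_{0} ; sig = (3; 1)
  P = {1,4,5}:  v_{1} + v_{4} + v_{5} = v_{7} ; sig = (3; 1)
  P = {3,8,9}:  v_{3} + v_{8} + v_{9} = v_{6} ; sig = (3; 1)
  P = {1,2,6}:  v_{1} + v_{2} + v_{6} = v_{0} + v_{8} + v_{9} ; sig = (3; 1,1,1)
  P = {0,6,10}:  v_{0} + v_{6} + v_{10} = 3·v_{3} ; sig = (3; 3)
  P = {2,7,9,10}:  v_{2} + v_{7} + v_{9} + v_{10} = v_{4} ; sig = (4; 1)
  P = {0,8,9,10}:  v_{0} + v_{8} + v_{9} + v_{10} = 2·v_{3} ; sig = (4; 2)
  P = {1,2,5,9,10}:  v_{1} + v_{2} + v_{5} + v_{9} + v_{10} = 0 ; sig = (5; —)
  P = {1,2,8,9,10}:  v_{1} + v_{2} + v_{8} + v_{9} + v_{10} = v_{3} ; sig = (5; 1)

Sorted signature multiset PRS(X):
    |P|=2: 11 collections, coeffs (), (1), (1,1), (1,1,1), (1,1,1), (1,1,1,1), (1,1,1,2), (1,1,2,2), (1,2), (1,2,2,2), (2,2,2,3)
    |P|=3: 5 collections, coeffs (1), (1), (1), (1,1,1), (3)
    |P|=4: 2 collections, coeffs (1), (2)
    |P|=5: 2 collections, coeffs (), (1)


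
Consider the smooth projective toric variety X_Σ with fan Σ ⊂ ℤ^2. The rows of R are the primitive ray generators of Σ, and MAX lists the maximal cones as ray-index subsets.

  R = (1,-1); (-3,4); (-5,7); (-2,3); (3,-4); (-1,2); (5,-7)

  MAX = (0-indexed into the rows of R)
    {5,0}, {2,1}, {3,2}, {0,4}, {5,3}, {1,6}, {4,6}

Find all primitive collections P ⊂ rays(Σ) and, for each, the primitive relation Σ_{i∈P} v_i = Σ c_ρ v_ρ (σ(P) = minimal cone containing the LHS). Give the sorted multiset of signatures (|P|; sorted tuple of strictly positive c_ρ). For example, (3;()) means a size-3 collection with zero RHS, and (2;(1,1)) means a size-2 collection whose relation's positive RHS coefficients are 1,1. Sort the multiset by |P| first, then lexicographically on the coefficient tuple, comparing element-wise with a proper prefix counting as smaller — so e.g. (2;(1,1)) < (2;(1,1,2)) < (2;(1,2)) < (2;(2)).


Minimal non-faces — 14 found among 7 rays, 7 max cones:

  P={1,4}:  v_{1} + v_{4} = 0  so sig = (2;())
  P={2,6}:  v_{2} + v_{6} = 0  so sig = (2;())
  P={0,1}:  v_{0} + v_{1} = v_{3}  so sig = (2;(1))
  P={0,3}:  v_{0} + v_{3} = v_{5}  so sig = (2;(1))
  P={1,3}:  v_{1} + v_{3} = v_{2}  so sig = (2;(1))
  P={2,4}:  v_{2} + v_{4} = v_{3}  so sig = (2;(1))
  P={3,4}:  v_{3} + v_{4} = v_{0}  so sig = (2;(1))
  P={3,6}:  v_{3} + v_{6} = v_{4}  so sig = (2;(1))
  P={5,6}:  v_{5} + v_{6} = v_{0} + v_{4}  so sig = (2;(1,1))
  P={0,2}:  v_{0} + v_{2} = 2·v_{3}  so sig = (2;(2))
  P={0,6}:  v_{0} + v_{6} = 2·v_{4}  so sig = (2;(2))
  P={1,5}:  v_{1} + v_{5} = 2·v_{3}  so sig = (2;(2))
  P={4,5}:  v_{4} + v_{5} = 2·v_{0}  so sig = (2;(2))
  P={2,5}:  v_{2} + v_{5} = 3·v_{3}  so sig = (2;(3))

Signatures (|P|; sorted positive RHS coefficients), sorted:
[(2;()), (2;()), (2;(1)), (2;(1)), (2;(1)), (2;(1)), (2;(1)), (2;(1)), (2;(1,1)), (2;(2)), (2;(2)), (2;(2)), (2;(2)), (2;(3))]


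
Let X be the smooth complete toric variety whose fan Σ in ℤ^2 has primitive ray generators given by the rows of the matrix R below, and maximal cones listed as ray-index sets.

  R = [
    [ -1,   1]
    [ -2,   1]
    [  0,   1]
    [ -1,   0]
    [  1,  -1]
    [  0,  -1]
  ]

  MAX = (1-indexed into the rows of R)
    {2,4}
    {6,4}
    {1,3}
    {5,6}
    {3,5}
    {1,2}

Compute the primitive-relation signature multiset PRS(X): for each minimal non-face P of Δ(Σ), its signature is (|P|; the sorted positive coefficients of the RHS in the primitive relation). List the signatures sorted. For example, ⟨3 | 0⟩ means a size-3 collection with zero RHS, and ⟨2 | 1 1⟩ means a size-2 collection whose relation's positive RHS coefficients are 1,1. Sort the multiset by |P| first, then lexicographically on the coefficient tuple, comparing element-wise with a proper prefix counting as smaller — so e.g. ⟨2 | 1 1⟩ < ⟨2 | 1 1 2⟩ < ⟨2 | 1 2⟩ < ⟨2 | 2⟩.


Σ has 9 primitive collections:

  • {1,5}:  v_{1} + v_{5} = 0 — sig = ⟨2 | 0⟩
  • {3,6}:  v_{3} + v_{6} = 0 — sig = ⟨2 | 0⟩
  • {1,4}:  v_{1} + v_{4} = v_{2} — sig = ⟨2 | 1⟩
  • {1,6}:  v_{1} + v_{6} = v_{4} — sig = ⟨2 | 1⟩
  • {2,5}:  v_{2} + v_{5} = v_{4} — sig = ⟨2 | 1⟩
  • {3,4}:  v_{3} + v_{4} = v_{1} — sig = ⟨2 | 1⟩
  • {4,5}:  v_{4} + v_{5} = v_{6} — sig = ⟨2 | 1⟩
  • {2,3}:  v_{2} + v_{3} = 2·v_{1} — sig = ⟨2 | 2⟩
  • {2,6}:  v_{2} + v_{6} = 2·v_{4} — sig = ⟨2 | 2⟩

Sorted signature multiset PRS(X):
    ⟨2 | 0⟩
    ⟨2 | 0⟩
    ⟨2 | 1⟩
    ⟨2 | 1⟩
    ⟨2 | 1⟩
    ⟨2 | 1⟩
    ⟨2 | 1⟩
    ⟨2 | 2⟩
    ⟨2 | 2⟩


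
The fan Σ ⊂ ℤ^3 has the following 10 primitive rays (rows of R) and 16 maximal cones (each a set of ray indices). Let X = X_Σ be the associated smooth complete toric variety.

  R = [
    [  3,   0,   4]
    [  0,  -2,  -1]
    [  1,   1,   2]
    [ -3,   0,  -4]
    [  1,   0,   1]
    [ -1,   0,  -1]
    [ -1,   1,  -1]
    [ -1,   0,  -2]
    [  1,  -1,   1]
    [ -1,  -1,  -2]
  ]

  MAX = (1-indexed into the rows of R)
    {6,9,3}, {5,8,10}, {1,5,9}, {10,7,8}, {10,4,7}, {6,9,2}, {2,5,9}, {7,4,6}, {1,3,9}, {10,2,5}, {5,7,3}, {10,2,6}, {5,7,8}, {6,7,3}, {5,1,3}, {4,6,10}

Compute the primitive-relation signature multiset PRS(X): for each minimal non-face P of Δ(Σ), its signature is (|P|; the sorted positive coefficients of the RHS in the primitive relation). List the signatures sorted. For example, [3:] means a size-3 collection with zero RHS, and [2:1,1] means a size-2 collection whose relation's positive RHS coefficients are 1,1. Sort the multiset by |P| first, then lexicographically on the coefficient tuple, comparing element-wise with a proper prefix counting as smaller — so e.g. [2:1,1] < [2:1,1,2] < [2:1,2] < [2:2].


Σ has 24 primitive collections:

  {1,4}:  v_{1} + v_{4} = 0  ⟹  sig = [2:]
  {3,10}:  v_{3} + v_{10} = 0  ⟹  sig = [2:]
  {5,6}:  v_{5} + v_{6} = 0  ⟹  sig = [2:]
  {7,9}:  v_{7} + v_{9} = 0  ⟹  sig = [2:]
  {2,3}:  v_{2} + v_{3} = v_{9}  ⟹  sig = [2:1]
  {2,7}:  v_{2} + v_{7} = v_{10}  ⟹  sig = [2:1]
  {9,10}:  v_{9} + v_{10} = v_{2}  ⟹  sig = [2:1]
  {1,6}:  v_{1} + v_{6} = v_{3} + v_{9}  ⟹  sig = [2:1,1]
  {1,7}:  v_{1} + v_{7} = v_{3} + v_{5}  ⟹  sig = [2:1,1]
  {1,10}:  v_{1} + v_{10} = v_{5} + v_{9}  ⟹  sig = [2:1,1]
  {3,4}:  v_{3} + v_{4} = v_{6} + v_{7}  ⟹  sig = [2:1,1]
  {3,8}:  v_{3} + v_{8} = v_{5} + v_{7}  ⟹  sig = [2:1,1]
  {4,5}:  v_{4} + v_{5} = v_{7} + v_{10}  ⟹  sig = [2:1,1]
  {4,9}:  v_{4} + v_{9} = v_{6} + v_{10}  ⟹  sig = [2:1,1]
  {6,8}:  v_{6} + v_{8} = v_{7} + v_{10}  ⟹  sig = [2:1,1]
  {8,9}:  v_{8} + v_{9} = v_{5} + v_{10}  ⟹  sig = [2:1,1]
  {1,2}:  v_{1} + v_{2} = v_{5} + 2·v_{9}  ⟹  sig = [2:1,2]
  {2,4}:  v_{2} + v_{4} = v_{6} + 2·v_{10}  ⟹  sig = [2:1,2]
  {2,8}:  v_{2} + v_{8} = v_{5} + 2·v_{10}  ⟹  sig = [2:1,2]
  {1,8}:  v_{1} + v_{8} = 2·v_{5}  ⟹  sig = [2:2]
  {4,8}:  v_{4} + v_{8} = 2·v_{7} + 2·v_{10}  ⟹  sig = [2:2,2]
  {3,5,9}:  v_{3} + v_{5} + v_{9} = v_{1}  ⟹  sig = [3:1]
  {5,7,10}:  v_{5} + v_{7} + v_{10} = v_{8}  ⟹  sig = [3:1]
  {6,7,10}:  v_{6} + v_{7} + v_{10} = v_{4}  ⟹  sig = [3:1]

Hence PRS(X_Σ) =
    |P|=2: 21 collections, coeffs (), (), (), (), (1), (1), (1), (1,1), (1,1), (1,1), (1,1), (1,1), (1,1), (1,1), (1,1), (1,1), (1,2), (1,2), (1,2), (2), (2,2)
    |P|=3: 3 collections, coeffs (1), (1), (1)
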